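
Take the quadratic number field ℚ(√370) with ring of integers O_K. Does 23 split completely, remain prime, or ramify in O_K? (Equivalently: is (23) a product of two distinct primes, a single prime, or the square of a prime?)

d = 370 ≡ 2 (mod 4), so O_K = ℤ[√370] and disc(K) = 4d = 1480.
Since gcd(23, 1480) = 1 the prime 23 does not ramify.
Euler's criterion: 370^11 mod 23 = 1. Thus (370|23) = 1.
Legendre symbol 1 ⇒ 23 is split.

p splits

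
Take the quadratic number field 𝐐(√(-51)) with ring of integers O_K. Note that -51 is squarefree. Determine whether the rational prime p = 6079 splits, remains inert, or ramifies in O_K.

p is inert

Since -51 ≡ 1 mod 4, the ring of integers is ℤ[(1+√-51)/2] with discriminant -51.
6079 ∤ -51, so 6079 is unramified.
Euler's criterion: (-51)^3039 mod 6079 = 6078. Thus (-51|6079) = -1.
Legendre symbol -1 ⇒ 6079 is inert.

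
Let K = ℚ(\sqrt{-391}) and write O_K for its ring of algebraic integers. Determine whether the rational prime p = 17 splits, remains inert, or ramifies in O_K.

ramified — (17) = 𝔭²

Since -391 ≡ 1 mod 4, the ring of integers is ℤ[(1+√-391)/2] with discriminant -391.
Ramification test: 17 | -391. The prime 17 ramifies in K.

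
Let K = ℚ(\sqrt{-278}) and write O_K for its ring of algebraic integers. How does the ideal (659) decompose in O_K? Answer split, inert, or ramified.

-278 mod 4 = 2, hence disc K = 4·(-278) = -1112 and O_K = ℤ[√-278].
659 ∤ -1112, so 659 is unramified.
Euler's criterion: (-278)^329 mod 659 = 1. Thus (-278|659) = 1.
d is a quadratic residue mod p, hence 659 splits in O_K.

659 splits in O_K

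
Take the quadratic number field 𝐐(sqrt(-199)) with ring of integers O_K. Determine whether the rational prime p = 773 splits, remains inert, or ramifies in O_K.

inert

Since -199 ≡ 1 mod 4, the ring of integers is ℤ[(1+√-199)/2] with discriminant -199.
773 ∤ -199, so 773 is unramified.
(-199/773) = 574^386 mod 773 = 772, giving Legendre symbol -1.
Legendre symbol -1 ⇒ 773 is inert.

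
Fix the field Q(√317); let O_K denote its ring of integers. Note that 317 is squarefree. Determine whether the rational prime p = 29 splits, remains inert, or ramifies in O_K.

inert — (29) stays prime in O_K

d = 317 ≡ 1 (mod 4), so O_K = ℤ[(1+√317)/2] and disc(K) = d = 317.
29 ∤ 317, so 29 is unramified.
(317/29) = 27^14 mod 29 = 28, giving Legendre symbol -1.
d is a non-residue mod p, hence 29 remains inert in O_K.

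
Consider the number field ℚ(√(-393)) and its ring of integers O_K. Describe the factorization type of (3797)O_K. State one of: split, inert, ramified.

3797 remains inert

-393 mod 4 = 3, hence disc K = 4·(-393) = -1572 and O_K = ℤ[√-393].
disc(K) = -1572 is not divisible by 3797; 3797 is unramified.
Compute (-393/3797) via Euler: 3404^((3797-1)/2) mod 3797 = 3796, so (-393/3797) = -1.
Legendre symbol -1 ⇒ 3797 is inert.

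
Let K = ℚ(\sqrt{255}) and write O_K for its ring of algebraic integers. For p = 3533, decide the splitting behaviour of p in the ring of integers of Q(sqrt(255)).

p is inert

d = 255 ≡ 3 (mod 4), so O_K = ℤ[√255] and disc(K) = 4d = 1020.
disc(K) = 1020 is not divisible by 3533; 3533 is unramified.
(255/3533) = 255^1766 mod 3533 = 3532, giving Legendre symbol -1.
d is a non-residue mod p, hence 3533 remains inert in O_K.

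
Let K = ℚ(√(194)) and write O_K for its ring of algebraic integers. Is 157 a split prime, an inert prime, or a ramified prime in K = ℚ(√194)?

194 mod 4 = 2, hence disc K = 4·194 = 776 and O_K = ℤ[√194].
disc(K) = 776 is not divisible by 157; 157 is unramified.
Euler's criterion: 194^78 mod 157 = 1. Thus (194|157) = 1.
d is a quadratic residue mod p, hence 157 splits in O_K.

p splits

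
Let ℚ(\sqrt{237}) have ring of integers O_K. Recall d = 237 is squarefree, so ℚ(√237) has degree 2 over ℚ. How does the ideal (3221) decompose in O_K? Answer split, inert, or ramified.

237 mod 4 = 1, hence disc K = 237 and O_K = ℤ[(1+√237)/2].
3221 ∤ 237, so 3221 is unramified.
Euler's criterion: 237^1610 mod 3221 = 1. Thus (237|3221) = 1.
Legendre symbol 1 ⇒ 3221 is split.

split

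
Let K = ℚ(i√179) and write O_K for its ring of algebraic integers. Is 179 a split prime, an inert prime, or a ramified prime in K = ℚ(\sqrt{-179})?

d = -179 ≡ 1 (mod 4), so O_K = ℤ[(1+√-179)/2] and disc(K) = d = -179.
Ramification test: 179 | -179. The prime 179 ramifies in K.

ramified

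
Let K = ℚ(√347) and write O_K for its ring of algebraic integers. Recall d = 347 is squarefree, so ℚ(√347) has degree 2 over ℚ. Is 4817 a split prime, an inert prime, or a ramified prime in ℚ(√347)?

4817 splits in O_K

347 mod 4 = 3, hence disc K = 4·347 = 1388 and O_K = ℤ[√347].
4817 ∤ 1388, so 4817 is unramified.
(347/4817) = 347^2408 mod 4817 = 1, giving Legendre symbol 1.
Legendre symbol 1 ⇒ 4817 is split.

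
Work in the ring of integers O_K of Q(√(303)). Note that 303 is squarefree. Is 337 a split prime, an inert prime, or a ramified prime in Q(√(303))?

303 mod 4 = 3, hence disc K = 4·303 = 1212 and O_K = ℤ[√303].
Since gcd(337, 1212) = 1 the prime 337 does not ramify.
(303/337) = 303^168 mod 337 = 336, giving Legendre symbol -1.
(303/337) = -1, so 337 is inert.

remains prime (inert)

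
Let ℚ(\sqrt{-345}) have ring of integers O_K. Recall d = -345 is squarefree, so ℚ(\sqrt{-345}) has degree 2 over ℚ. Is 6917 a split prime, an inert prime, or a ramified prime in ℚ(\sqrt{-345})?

d = -345 ≡ 3 (mod 4), so O_K = ℤ[√-345] and disc(K) = 4d = -1380.
Since gcd(6917, -1380) = 1 the prime 6917 does not ramify.
Compute (-345/6917) via Euler: 6572^((6917-1)/2) mod 6917 = 6916, so (-345/6917) = -1.
Legendre symbol -1 ⇒ 6917 is inert.

p is inert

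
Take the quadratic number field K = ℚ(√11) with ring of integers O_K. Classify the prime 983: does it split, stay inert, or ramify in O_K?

inert — (983) stays prime in O_K

d = 11 ≡ 3 (mod 4), so O_K = ℤ[√11] and disc(K) = 4d = 44.
983 ∤ 44, so 983 is unramified.
Legendre symbol by Euler's criterion: (11/983) ≡ 11^491 ≡ 982 (mod 983), i.e. (11/983) = -1.
Legendre symbol -1 ⇒ 983 is inert.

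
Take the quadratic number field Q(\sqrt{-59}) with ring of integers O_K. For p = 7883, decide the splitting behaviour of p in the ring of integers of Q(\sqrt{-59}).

-59 mod 4 = 1, hence disc K = -59 and O_K = ℤ[(1+√-59)/2].
Since gcd(7883, -59) = 1 the prime 7883 does not ramify.
Compute (-59/7883) via Euler: 7824^((7883-1)/2) mod 7883 = 1, so (-59/7883) = 1.
(-59/7883) = 1, so 7883 splits.

7883 splits in O_K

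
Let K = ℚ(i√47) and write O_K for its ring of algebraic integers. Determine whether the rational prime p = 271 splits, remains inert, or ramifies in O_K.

Since -47 ≡ 1 mod 4, the ring of integers is ℤ[(1+√-47)/2] with discriminant -47.
271 ∤ -47, so 271 is unramified.
Euler's criterion: (-47)^135 mod 271 = 1. Thus (-47|271) = 1.
(-47/271) = 1, so 271 splits.

splits completely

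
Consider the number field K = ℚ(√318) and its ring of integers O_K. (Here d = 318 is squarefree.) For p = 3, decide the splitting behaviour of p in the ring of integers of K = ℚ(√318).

d = 318 ≡ 2 (mod 4), so O_K = ℤ[√318] and disc(K) = 4d = 1272.
disc(K) = 1272 = 3·424, so p = 3 is ramified.

ramifies in O_K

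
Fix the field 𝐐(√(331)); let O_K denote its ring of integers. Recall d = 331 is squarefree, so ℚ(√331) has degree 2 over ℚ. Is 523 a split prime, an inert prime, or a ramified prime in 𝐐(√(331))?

Since 331 ≢ 1 mod 4, the ring of integers is ℤ[√331] with discriminant 4·331 = 1324.
disc(K) = 1324 is not divisible by 523; 523 is unramified.
(331/523) = 331^261 mod 523 = 1, giving Legendre symbol 1.
(331/523) = 1, so 523 splits.

split — (523) = 𝔭₁𝔭₂ with 𝔭₁ ≠ 𝔭₂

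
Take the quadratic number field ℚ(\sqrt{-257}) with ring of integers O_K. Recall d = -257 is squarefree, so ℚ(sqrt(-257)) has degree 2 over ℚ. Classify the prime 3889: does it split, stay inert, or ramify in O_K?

d = -257 ≡ 3 (mod 4), so O_K = ℤ[√-257] and disc(K) = 4d = -1028.
Since gcd(3889, -1028) = 1 the prime 3889 does not ramify.
Compute (-257/3889) via Euler: 3632^((3889-1)/2) mod 3889 = 1, so (-257/3889) = 1.
d is a quadratic residue mod p, hence 3889 splits in O_K.

p splits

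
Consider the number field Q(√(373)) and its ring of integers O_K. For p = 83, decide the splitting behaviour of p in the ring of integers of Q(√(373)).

split — (83) = 𝔭₁𝔭₂ with 𝔭₁ ≠ 𝔭₂

373 mod 4 = 1, hence disc K = 373 and O_K = ℤ[(1+√373)/2].
Since gcd(83, 373) = 1 the prime 83 does not ramify.
Legendre symbol by Euler's criterion: (373/83) ≡ 373^41 ≡ 1 (mod 83), i.e. (373/83) = 1.
(373/83) = 1, so 83 splits.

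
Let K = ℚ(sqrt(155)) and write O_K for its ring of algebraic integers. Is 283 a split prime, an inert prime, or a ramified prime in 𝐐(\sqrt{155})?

155 mod 4 = 3, hence disc K = 4·155 = 620 and O_K = ℤ[√155].
disc(K) = 620 is not divisible by 283; 283 is unramified.
Euler's criterion: 155^141 mod 283 = 1. Thus (155|283) = 1.
(155/283) = 1, so 283 splits.

splits completely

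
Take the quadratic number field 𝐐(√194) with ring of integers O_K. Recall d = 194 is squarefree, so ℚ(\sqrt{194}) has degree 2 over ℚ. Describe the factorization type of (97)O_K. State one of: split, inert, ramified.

ramifies in O_K

d = 194 ≡ 2 (mod 4), so O_K = ℤ[√194] and disc(K) = 4d = 776.
Ramification test: 97 | 776. The prime 97 ramifies in K.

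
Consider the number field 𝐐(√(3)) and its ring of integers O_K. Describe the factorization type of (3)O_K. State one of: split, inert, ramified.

3 is ramified

3 mod 4 = 3, hence disc K = 4·3 = 12 and O_K = ℤ[√3].
disc(K) = 12 = 3·4, so p = 3 is ramified.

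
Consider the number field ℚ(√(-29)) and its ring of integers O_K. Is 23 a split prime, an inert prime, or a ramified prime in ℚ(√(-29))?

Since -29 ≢ 1 mod 4, the ring of integers is ℤ[√-29] with discriminant 4·(-29) = -116.
Since gcd(23, -116) = 1 the prime 23 does not ramify.
Compute (-29/23) via Euler: 17^((23-1)/2) mod 23 = 22, so (-29/23) = -1.
(-29/23) = -1, so 23 is inert.

p is inert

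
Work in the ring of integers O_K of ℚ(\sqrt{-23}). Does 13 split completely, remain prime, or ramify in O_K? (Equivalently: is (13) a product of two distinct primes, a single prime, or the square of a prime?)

splits completely

d = -23 ≡ 1 (mod 4), so O_K = ℤ[(1+√-23)/2] and disc(K) = d = -23.
disc(K) = -23 is not divisible by 13; 13 is unramified.
Legendre symbol by Euler's criterion: (-23/13) ≡ (-23)^6 ≡ 1 (mod 13), i.e. (-23/13) = 1.
(-23/13) = 1, so 13 splits.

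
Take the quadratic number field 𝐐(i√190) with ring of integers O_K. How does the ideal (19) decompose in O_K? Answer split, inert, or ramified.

-190 mod 4 = 2, hence disc K = 4·(-190) = -760 and O_K = ℤ[√-190].
19 divides disc(K) = -760, so 19 ramifies.

ramified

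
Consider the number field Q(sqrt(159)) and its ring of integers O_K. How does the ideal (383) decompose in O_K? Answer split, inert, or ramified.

remains prime (inert)

d = 159 ≡ 3 (mod 4), so O_K = ℤ[√159] and disc(K) = 4d = 636.
disc(K) = 636 is not divisible by 383; 383 is unramified.
Legendre symbol by Euler's criterion: (159/383) ≡ 159^191 ≡ 382 (mod 383), i.e. (159/383) = -1.
d is a non-residue mod p, hence 383 remains inert in O_K.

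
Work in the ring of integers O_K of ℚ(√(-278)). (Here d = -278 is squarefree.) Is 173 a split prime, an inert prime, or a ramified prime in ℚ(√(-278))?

-278 mod 4 = 2, hence disc K = 4·(-278) = -1112 and O_K = ℤ[√-278].
173 ∤ -1112, so 173 is unramified.
Compute (-278/173) via Euler: 68^((173-1)/2) mod 173 = 172, so (-278/173) = -1.
d is a non-residue mod p, hence 173 remains inert in O_K.

inert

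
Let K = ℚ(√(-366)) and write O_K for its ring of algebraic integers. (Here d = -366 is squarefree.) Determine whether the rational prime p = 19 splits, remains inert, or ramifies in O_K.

remains prime (inert)

Since -366 ≢ 1 mod 4, the ring of integers is ℤ[√-366] with discriminant 4·(-366) = -1464.
19 ∤ -1464, so 19 is unramified.
Legendre symbol by Euler's criterion: (-366/19) ≡ (-366)^9 ≡ 18 (mod 19), i.e. (-366/19) = -1.
(-366/19) = -1, so 19 is inert.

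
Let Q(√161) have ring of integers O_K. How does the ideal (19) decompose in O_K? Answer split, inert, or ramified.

split

d = 161 ≡ 1 (mod 4), so O_K = ℤ[(1+√161)/2] and disc(K) = d = 161.
Since gcd(19, 161) = 1 the prime 19 does not ramify.
Legendre symbol by Euler's criterion: (161/19) ≡ 161^9 ≡ 1 (mod 19), i.e. (161/19) = 1.
(161/19) = 1, so 19 splits.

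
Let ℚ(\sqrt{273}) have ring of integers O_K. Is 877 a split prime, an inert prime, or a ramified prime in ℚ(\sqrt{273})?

remains prime (inert)

Since 273 ≡ 1 mod 4, the ring of integers is ℤ[(1+√273)/2] with discriminant 273.
Since gcd(877, 273) = 1 the prime 877 does not ramify.
(273/877) = 273^438 mod 877 = 876, giving Legendre symbol -1.
(273/877) = -1, so 877 is inert.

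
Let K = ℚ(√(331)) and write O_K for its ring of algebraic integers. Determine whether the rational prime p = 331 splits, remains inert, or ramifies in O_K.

ramified

331 mod 4 = 3, hence disc K = 4·331 = 1324 and O_K = ℤ[√331].
331 divides disc(K) = 1324, so 331 ramifies.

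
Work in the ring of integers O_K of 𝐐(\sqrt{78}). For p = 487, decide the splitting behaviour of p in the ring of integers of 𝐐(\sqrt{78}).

487 splits in O_K

78 mod 4 = 2, hence disc K = 4·78 = 312 and O_K = ℤ[√78].
487 ∤ 312, so 487 is unramified.
Legendre symbol by Euler's criterion: (78/487) ≡ 78^243 ≡ 1 (mod 487), i.e. (78/487) = 1.
Legendre symbol 1 ⇒ 487 is split.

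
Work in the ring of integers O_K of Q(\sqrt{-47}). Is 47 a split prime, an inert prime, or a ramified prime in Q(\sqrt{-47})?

p ramifies

d = -47 ≡ 1 (mod 4), so O_K = ℤ[(1+√-47)/2] and disc(K) = d = -47.
47 divides disc(K) = -47, so 47 ramifies.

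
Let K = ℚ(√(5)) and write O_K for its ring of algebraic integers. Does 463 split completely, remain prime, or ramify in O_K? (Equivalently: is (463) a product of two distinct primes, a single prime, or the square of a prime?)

d = 5 ≡ 1 (mod 4), so O_K = ℤ[(1+√5)/2] and disc(K) = d = 5.
disc(K) = 5 is not divisible by 463; 463 is unramified.
Compute (5/463) via Euler: 5^((463-1)/2) mod 463 = 462, so (5/463) = -1.
Legendre symbol -1 ⇒ 463 is inert.

463 remains inert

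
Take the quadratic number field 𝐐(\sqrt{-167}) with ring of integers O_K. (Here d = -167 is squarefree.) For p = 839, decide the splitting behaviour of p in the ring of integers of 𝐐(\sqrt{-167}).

-167 mod 4 = 1, hence disc K = -167 and O_K = ℤ[(1+√-167)/2].
839 ∤ -167, so 839 is unramified.
(-167/839) = 672^419 mod 839 = 1, giving Legendre symbol 1.
(-167/839) = 1, so 839 splits.

839 splits in O_K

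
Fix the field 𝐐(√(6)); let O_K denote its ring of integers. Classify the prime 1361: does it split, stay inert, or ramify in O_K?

1361 remains inert

d = 6 ≡ 2 (mod 4), so O_K = ℤ[√6] and disc(K) = 4d = 24.
disc(K) = 24 is not divisible by 1361; 1361 is unramified.
Euler's criterion: 6^680 mod 1361 = 1360. Thus (6|1361) = -1.
(6/1361) = -1, so 1361 is inert.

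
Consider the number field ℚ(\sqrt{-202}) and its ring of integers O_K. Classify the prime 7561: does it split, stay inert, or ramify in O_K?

p splits

Since -202 ≢ 1 mod 4, the ring of integers is ℤ[√-202] with discriminant 4·(-202) = -808.
7561 ∤ -808, so 7561 is unramified.
Euler's criterion: (-202)^3780 mod 7561 = 1. Thus (-202|7561) = 1.
d is a quadratic residue mod p, hence 7561 splits in O_K.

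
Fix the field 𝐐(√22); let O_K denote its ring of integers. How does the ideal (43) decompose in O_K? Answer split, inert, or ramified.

Since 22 ≢ 1 mod 4, the ring of integers is ℤ[√22] with discriminant 4·22 = 88.
43 ∤ 88, so 43 is unramified.
Legendre symbol by Euler's criterion: (22/43) ≡ 22^21 ≡ 42 (mod 43), i.e. (22/43) = -1.
(22/43) = -1, so 43 is inert.

inert — (43) stays prime in O_K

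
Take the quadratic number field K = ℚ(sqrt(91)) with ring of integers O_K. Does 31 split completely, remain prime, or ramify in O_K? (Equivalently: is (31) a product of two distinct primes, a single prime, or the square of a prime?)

inert

Since 91 ≢ 1 mod 4, the ring of integers is ℤ[√91] with discriminant 4·91 = 364.
disc(K) = 364 is not divisible by 31; 31 is unramified.
Legendre symbol by Euler's criterion: (91/31) ≡ 91^15 ≡ 30 (mod 31), i.e. (91/31) = -1.
(91/31) = -1, so 31 is inert.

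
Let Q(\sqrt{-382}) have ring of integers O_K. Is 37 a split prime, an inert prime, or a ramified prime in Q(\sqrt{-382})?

split — (37) = 𝔭₁𝔭₂ with 𝔭₁ ≠ 𝔭₂

d = -382 ≡ 2 (mod 4), so O_K = ℤ[√-382] and disc(K) = 4d = -1528.
disc(K) = -1528 is not divisible by 37; 37 is unramified.
Legendre symbol by Euler's criterion: (-382/37) ≡ (-382)^18 ≡ 1 (mod 37), i.e. (-382/37) = 1.
Legendre symbol 1 ⇒ 37 is split.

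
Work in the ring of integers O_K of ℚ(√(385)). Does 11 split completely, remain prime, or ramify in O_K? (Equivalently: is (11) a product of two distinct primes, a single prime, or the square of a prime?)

Since 385 ≡ 1 mod 4, the ring of integers is ℤ[(1+√385)/2] with discriminant 385.
Ramification test: 11 | 385. The prime 11 ramifies in K.

11 is ramified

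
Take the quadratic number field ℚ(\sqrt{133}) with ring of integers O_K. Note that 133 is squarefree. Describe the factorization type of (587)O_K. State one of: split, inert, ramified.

remains prime (inert)

133 mod 4 = 1, hence disc K = 133 and O_K = ℤ[(1+√133)/2].
587 ∤ 133, so 587 is unramified.
Legendre symbol by Euler's criterion: (133/587) ≡ 133^293 ≡ 586 (mod 587), i.e. (133/587) = -1.
(133/587) = -1, so 587 is inert.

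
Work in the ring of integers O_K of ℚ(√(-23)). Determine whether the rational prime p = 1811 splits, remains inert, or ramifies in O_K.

inert

d = -23 ≡ 1 (mod 4), so O_K = ℤ[(1+√-23)/2] and disc(K) = d = -23.
1811 ∤ -23, so 1811 is unramified.
(-23/1811) = 1788^905 mod 1811 = 1810, giving Legendre symbol -1.
Legendre symbol -1 ⇒ 1811 is inert.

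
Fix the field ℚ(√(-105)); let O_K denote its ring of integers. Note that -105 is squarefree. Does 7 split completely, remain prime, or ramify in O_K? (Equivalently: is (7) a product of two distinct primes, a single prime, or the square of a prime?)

d = -105 ≡ 3 (mod 4), so O_K = ℤ[√-105] and disc(K) = 4d = -420.
7 divides disc(K) = -420, so 7 ramifies.

ramified — (7) = 𝔭²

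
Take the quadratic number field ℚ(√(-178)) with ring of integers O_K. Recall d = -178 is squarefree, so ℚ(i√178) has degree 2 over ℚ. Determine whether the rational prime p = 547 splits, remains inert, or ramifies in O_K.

remains prime (inert)

-178 mod 4 = 2, hence disc K = 4·(-178) = -712 and O_K = ℤ[√-178].
547 ∤ -712, so 547 is unramified.
Compute (-178/547) via Euler: 369^((547-1)/2) mod 547 = 546, so (-178/547) = -1.
(-178/547) = -1, so 547 is inert.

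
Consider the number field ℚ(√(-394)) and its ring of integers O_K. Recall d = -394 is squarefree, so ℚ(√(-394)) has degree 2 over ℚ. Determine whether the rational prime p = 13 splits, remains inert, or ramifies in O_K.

Since -394 ≢ 1 mod 4, the ring of integers is ℤ[√-394] with discriminant 4·(-394) = -1576.
13 ∤ -1576, so 13 is unramified.
Compute (-394/13) via Euler: 9^((13-1)/2) mod 13 = 1, so (-394/13) = 1.
(-394/13) = 1, so 13 splits.

13 splits in O_K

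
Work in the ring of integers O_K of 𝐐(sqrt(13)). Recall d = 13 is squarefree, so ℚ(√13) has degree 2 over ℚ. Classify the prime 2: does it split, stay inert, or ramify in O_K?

Since 13 ≡ 1 mod 4, the ring of integers is ℤ[(1+√13)/2] with discriminant 13.
2 ∤ 13, so 2 is unramified.
Checking d mod 8: 13 ≡ 5. Hence 2 is inert in O_K.

inert — (2) stays prime in O_K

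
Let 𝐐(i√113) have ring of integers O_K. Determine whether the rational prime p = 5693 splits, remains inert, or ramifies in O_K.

p is inert

Since -113 ≢ 1 mod 4, the ring of integers is ℤ[√-113] with discriminant 4·(-113) = -452.
Since gcd(5693, -452) = 1 the prime 5693 does not ramify.
Compute (-113/5693) via Euler: 5580^((5693-1)/2) mod 5693 = 5692, so (-113/5693) = -1.
d is a non-residue mod p, hence 5693 remains inert in O_K.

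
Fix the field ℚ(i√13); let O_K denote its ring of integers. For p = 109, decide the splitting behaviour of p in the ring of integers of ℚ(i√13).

remains prime (inert)

d = -13 ≡ 3 (mod 4), so O_K = ℤ[√-13] and disc(K) = 4d = -52.
Since gcd(109, -52) = 1 the prime 109 does not ramify.
Legendre symbol by Euler's criterion: (-13/109) ≡ (-13)^54 ≡ 108 (mod 109), i.e. (-13/109) = -1.
(-13/109) = -1, so 109 is inert.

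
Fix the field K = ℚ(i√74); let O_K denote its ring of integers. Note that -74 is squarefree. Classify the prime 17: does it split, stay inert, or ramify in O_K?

inert

Since -74 ≢ 1 mod 4, the ring of integers is ℤ[√-74] with discriminant 4·(-74) = -296.
disc(K) = -296 is not divisible by 17; 17 is unramified.
Euler's criterion: (-74)^8 mod 17 = 16. Thus (-74|17) = -1.
(-74/17) = -1, so 17 is inert.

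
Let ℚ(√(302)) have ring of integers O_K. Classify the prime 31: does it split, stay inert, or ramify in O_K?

Since 302 ≢ 1 mod 4, the ring of integers is ℤ[√302] with discriminant 4·302 = 1208.
disc(K) = 1208 is not divisible by 31; 31 is unramified.
(302/31) = 23^15 mod 31 = 30, giving Legendre symbol -1.
Legendre symbol -1 ⇒ 31 is inert.

inert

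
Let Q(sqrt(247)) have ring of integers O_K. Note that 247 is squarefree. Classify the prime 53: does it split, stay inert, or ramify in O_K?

Since 247 ≢ 1 mod 4, the ring of integers is ℤ[√247] with discriminant 4·247 = 988.
53 ∤ 988, so 53 is unramified.
Legendre symbol by Euler's criterion: (247/53) ≡ 247^26 ≡ 52 (mod 53), i.e. (247/53) = -1.
(247/53) = -1, so 53 is inert.

p is inert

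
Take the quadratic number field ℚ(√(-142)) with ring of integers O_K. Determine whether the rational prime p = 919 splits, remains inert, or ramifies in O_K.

remains prime (inert)

d = -142 ≡ 2 (mod 4), so O_K = ℤ[√-142] and disc(K) = 4d = -568.
disc(K) = -568 is not divisible by 919; 919 is unramified.
Compute (-142/919) via Euler: 777^((919-1)/2) mod 919 = 918, so (-142/919) = -1.
(-142/919) = -1, so 919 is inert.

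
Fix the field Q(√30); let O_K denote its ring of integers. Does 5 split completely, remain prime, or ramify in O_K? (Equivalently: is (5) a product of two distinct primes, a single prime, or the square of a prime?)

30 mod 4 = 2, hence disc K = 4·30 = 120 and O_K = ℤ[√30].
Ramification test: 5 | 120. The prime 5 ramifies in K.

5 is ramified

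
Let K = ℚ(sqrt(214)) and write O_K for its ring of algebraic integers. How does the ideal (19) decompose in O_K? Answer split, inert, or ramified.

splits completely

214 mod 4 = 2, hence disc K = 4·214 = 856 and O_K = ℤ[√214].
19 ∤ 856, so 19 is unramified.
Compute (214/19) via Euler: 5^((19-1)/2) mod 19 = 1, so (214/19) = 1.
(214/19) = 1, so 19 splits.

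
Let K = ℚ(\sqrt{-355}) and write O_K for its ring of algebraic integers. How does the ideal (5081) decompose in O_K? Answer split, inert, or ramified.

d = -355 ≡ 1 (mod 4), so O_K = ℤ[(1+√-355)/2] and disc(K) = d = -355.
Since gcd(5081, -355) = 1 the prime 5081 does not ramify.
Compute (-355/5081) via Euler: 4726^((5081-1)/2) mod 5081 = 1, so (-355/5081) = 1.
(-355/5081) = 1, so 5081 splits.

split — (5081) = 𝔭₁𝔭₂ with 𝔭₁ ≠ 𝔭₂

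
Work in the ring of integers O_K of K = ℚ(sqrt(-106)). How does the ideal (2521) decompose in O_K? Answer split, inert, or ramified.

Since -106 ≢ 1 mod 4, the ring of integers is ℤ[√-106] with discriminant 4·(-106) = -424.
2521 ∤ -424, so 2521 is unramified.
(-106/2521) = 2415^1260 mod 2521 = 2520, giving Legendre symbol -1.
Legendre symbol -1 ⇒ 2521 is inert.

inert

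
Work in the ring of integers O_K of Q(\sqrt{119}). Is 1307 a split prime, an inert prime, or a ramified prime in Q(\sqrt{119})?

d = 119 ≡ 3 (mod 4), so O_K = ℤ[√119] and disc(K) = 4d = 476.
disc(K) = 476 is not divisible by 1307; 1307 is unramified.
Euler's criterion: 119^653 mod 1307 = 1. Thus (119|1307) = 1.
d is a quadratic residue mod p, hence 1307 splits in O_K.

split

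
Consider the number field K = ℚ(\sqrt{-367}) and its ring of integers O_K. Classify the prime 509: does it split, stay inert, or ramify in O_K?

d = -367 ≡ 1 (mod 4), so O_K = ℤ[(1+√-367)/2] and disc(K) = d = -367.
Since gcd(509, -367) = 1 the prime 509 does not ramify.
(-367/509) = 142^254 mod 509 = 508, giving Legendre symbol -1.
(-367/509) = -1, so 509 is inert.

p is inert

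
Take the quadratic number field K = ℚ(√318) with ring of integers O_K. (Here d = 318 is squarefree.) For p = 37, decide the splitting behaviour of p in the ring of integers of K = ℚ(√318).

inert

318 mod 4 = 2, hence disc K = 4·318 = 1272 and O_K = ℤ[√318].
37 ∤ 1272, so 37 is unramified.
(318/37) = 22^18 mod 37 = 36, giving Legendre symbol -1.
Legendre symbol -1 ⇒ 37 is inert.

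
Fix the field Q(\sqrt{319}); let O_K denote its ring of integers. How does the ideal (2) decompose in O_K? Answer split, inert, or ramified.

d = 319 ≡ 3 (mod 4), so O_K = ℤ[√319] and disc(K) = 4d = 1276.
2 divides disc(K) = 1276, so 2 ramifies.

ramifies in O_K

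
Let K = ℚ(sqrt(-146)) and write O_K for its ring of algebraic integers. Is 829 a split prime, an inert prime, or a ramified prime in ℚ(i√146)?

d = -146 ≡ 2 (mod 4), so O_K = ℤ[√-146] and disc(K) = 4d = -584.
Since gcd(829, -584) = 1 the prime 829 does not ramify.
(-146/829) = 683^414 mod 829 = 1, giving Legendre symbol 1.
Legendre symbol 1 ⇒ 829 is split.

split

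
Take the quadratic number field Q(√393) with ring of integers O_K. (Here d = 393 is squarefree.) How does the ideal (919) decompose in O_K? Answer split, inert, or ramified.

remains prime (inert)

393 mod 4 = 1, hence disc K = 393 and O_K = ℤ[(1+√393)/2].
919 ∤ 393, so 919 is unramified.
Legendre symbol by Euler's criterion: (393/919) ≡ 393^459 ≡ 918 (mod 919), i.e. (393/919) = -1.
(393/919) = -1, so 919 is inert.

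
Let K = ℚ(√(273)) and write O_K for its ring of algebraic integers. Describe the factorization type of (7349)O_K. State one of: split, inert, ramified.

273 mod 4 = 1, hence disc K = 273 and O_K = ℤ[(1+√273)/2].
disc(K) = 273 is not divisible by 7349; 7349 is unramified.
(273/7349) = 273^3674 mod 7349 = 1, giving Legendre symbol 1.
(273/7349) = 1, so 7349 splits.

split — (7349) = 𝔭₁𝔭₂ with 𝔭₁ ≠ 𝔭₂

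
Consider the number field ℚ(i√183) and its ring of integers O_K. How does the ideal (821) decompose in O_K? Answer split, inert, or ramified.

split

Since -183 ≡ 1 mod 4, the ring of integers is ℤ[(1+√-183)/2] with discriminant -183.
Since gcd(821, -183) = 1 the prime 821 does not ramify.
Legendre symbol by Euler's criterion: (-183/821) ≡ (-183)^410 ≡ 1 (mod 821), i.e. (-183/821) = 1.
(-183/821) = 1, so 821 splits.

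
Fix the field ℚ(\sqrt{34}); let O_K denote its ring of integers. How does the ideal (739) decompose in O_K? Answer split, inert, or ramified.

remains prime (inert)

Since 34 ≢ 1 mod 4, the ring of integers is ℤ[√34] with discriminant 4·34 = 136.
Since gcd(739, 136) = 1 the prime 739 does not ramify.
(34/739) = 34^369 mod 739 = 738, giving Legendre symbol -1.
(34/739) = -1, so 739 is inert.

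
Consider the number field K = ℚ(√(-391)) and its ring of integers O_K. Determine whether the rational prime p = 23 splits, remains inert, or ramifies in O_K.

Since -391 ≡ 1 mod 4, the ring of integers is ℤ[(1+√-391)/2] with discriminant -391.
23 divides disc(K) = -391, so 23 ramifies.

p ramifies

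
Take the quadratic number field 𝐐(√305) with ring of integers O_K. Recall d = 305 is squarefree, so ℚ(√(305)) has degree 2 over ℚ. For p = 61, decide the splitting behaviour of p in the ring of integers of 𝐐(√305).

61 is ramified

d = 305 ≡ 1 (mod 4), so O_K = ℤ[(1+√305)/2] and disc(K) = d = 305.
Ramification test: 61 | 305. The prime 61 ramifies in K.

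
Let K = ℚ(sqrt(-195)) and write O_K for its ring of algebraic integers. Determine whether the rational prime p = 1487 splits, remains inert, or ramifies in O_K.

Since -195 ≡ 1 mod 4, the ring of integers is ℤ[(1+√-195)/2] with discriminant -195.
Since gcd(1487, -195) = 1 the prime 1487 does not ramify.
Legendre symbol by Euler's criterion: (-195/1487) ≡ (-195)^743 ≡ 1486 (mod 1487), i.e. (-195/1487) = -1.
Legendre symbol -1 ⇒ 1487 is inert.

p is inert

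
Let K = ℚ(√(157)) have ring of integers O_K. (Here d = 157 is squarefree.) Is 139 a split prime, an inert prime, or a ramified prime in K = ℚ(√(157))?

inert — (139) stays prime in O_K

d = 157 ≡ 1 (mod 4), so O_K = ℤ[(1+√157)/2] and disc(K) = d = 157.
disc(K) = 157 is not divisible by 139; 139 is unramified.
(157/139) = 18^69 mod 139 = 138, giving Legendre symbol -1.
Legendre symbol -1 ⇒ 139 is inert.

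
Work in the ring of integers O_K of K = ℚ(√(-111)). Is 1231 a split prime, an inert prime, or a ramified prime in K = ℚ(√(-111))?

Since -111 ≡ 1 mod 4, the ring of integers is ℤ[(1+√-111)/2] with discriminant -111.
1231 ∤ -111, so 1231 is unramified.
Legendre symbol by Euler's criterion: (-111/1231) ≡ (-111)^615 ≡ 1 (mod 1231), i.e. (-111/1231) = 1.
d is a quadratic residue mod p, hence 1231 splits in O_K.

split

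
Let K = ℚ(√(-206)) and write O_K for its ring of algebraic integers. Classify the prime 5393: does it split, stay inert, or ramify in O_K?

5393 remains inert

Since -206 ≢ 1 mod 4, the ring of integers is ℤ[√-206] with discriminant 4·(-206) = -824.
disc(K) = -824 is not divisible by 5393; 5393 is unramified.
Euler's criterion: (-206)^2696 mod 5393 = 5392. Thus (-206|5393) = -1.
d is a non-residue mod p, hence 5393 remains inert in O_K.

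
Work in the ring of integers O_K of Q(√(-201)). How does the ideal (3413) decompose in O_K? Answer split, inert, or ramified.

-201 mod 4 = 3, hence disc K = 4·(-201) = -804 and O_K = ℤ[√-201].
Since gcd(3413, -804) = 1 the prime 3413 does not ramify.
Compute (-201/3413) via Euler: 3212^((3413-1)/2) mod 3413 = 1, so (-201/3413) = 1.
(-201/3413) = 1, so 3413 splits.

p splits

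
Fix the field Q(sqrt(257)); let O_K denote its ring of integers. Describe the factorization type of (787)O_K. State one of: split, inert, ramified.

p splits

d = 257 ≡ 1 (mod 4), so O_K = ℤ[(1+√257)/2] and disc(K) = d = 257.
disc(K) = 257 is not divisible by 787; 787 is unramified.
Euler's criterion: 257^393 mod 787 = 1. Thus (257|787) = 1.
Legendre symbol 1 ⇒ 787 is split.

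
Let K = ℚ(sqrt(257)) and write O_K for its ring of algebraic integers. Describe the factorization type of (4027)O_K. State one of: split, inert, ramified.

remains prime (inert)

d = 257 ≡ 1 (mod 4), so O_K = ℤ[(1+√257)/2] and disc(K) = d = 257.
disc(K) = 257 is not divisible by 4027; 4027 is unramified.
Euler's criterion: 257^2013 mod 4027 = 4026. Thus (257|4027) = -1.
(257/4027) = -1, so 4027 is inert.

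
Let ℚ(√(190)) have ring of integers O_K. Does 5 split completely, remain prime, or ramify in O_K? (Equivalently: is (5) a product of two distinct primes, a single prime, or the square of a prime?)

d = 190 ≡ 2 (mod 4), so O_K = ℤ[√190] and disc(K) = 4d = 760.
disc(K) = 760 = 5·152, so p = 5 is ramified.

ramified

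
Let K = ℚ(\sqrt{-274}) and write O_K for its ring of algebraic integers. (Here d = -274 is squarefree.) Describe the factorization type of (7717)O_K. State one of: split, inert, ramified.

split

Since -274 ≢ 1 mod 4, the ring of integers is ℤ[√-274] with discriminant 4·(-274) = -1096.
Since gcd(7717, -1096) = 1 the prime 7717 does not ramify.
(-274/7717) = 7443^3858 mod 7717 = 1, giving Legendre symbol 1.
(-274/7717) = 1, so 7717 splits.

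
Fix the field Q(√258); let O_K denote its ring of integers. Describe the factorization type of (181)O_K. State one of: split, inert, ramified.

remains prime (inert)

d = 258 ≡ 2 (mod 4), so O_K = ℤ[√258] and disc(K) = 4d = 1032.
disc(K) = 1032 is not divisible by 181; 181 is unramified.
Compute (258/181) via Euler: 77^((181-1)/2) mod 181 = 180, so (258/181) = -1.
Legendre symbol -1 ⇒ 181 is inert.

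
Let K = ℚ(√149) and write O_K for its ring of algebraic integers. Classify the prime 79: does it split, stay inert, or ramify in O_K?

remains prime (inert)

149 mod 4 = 1, hence disc K = 149 and O_K = ℤ[(1+√149)/2].
Since gcd(79, 149) = 1 the prime 79 does not ramify.
Euler's criterion: 149^39 mod 79 = 78. Thus (149|79) = -1.
(149/79) = -1, so 79 is inert.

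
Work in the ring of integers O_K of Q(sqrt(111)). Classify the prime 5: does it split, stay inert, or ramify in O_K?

111 mod 4 = 3, hence disc K = 4·111 = 444 and O_K = ℤ[√111].
disc(K) = 444 is not divisible by 5; 5 is unramified.
Euler's criterion: 111^2 mod 5 = 1. Thus (111|5) = 1.
(111/5) = 1, so 5 splits.

p splits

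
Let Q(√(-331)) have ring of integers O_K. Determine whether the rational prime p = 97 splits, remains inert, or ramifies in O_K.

p is inert

-331 mod 4 = 1, hence disc K = -331 and O_K = ℤ[(1+√-331)/2].
97 ∤ -331, so 97 is unramified.
Compute (-331/97) via Euler: 57^((97-1)/2) mod 97 = 96, so (-331/97) = -1.
(-331/97) = -1, so 97 is inert.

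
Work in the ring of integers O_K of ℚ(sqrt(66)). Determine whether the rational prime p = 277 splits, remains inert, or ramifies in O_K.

Since 66 ≢ 1 mod 4, the ring of integers is ℤ[√66] with discriminant 4·66 = 264.
Since gcd(277, 264) = 1 the prime 277 does not ramify.
Euler's criterion: 66^138 mod 277 = 1. Thus (66|277) = 1.
Legendre symbol 1 ⇒ 277 is split.

277 splits in O_K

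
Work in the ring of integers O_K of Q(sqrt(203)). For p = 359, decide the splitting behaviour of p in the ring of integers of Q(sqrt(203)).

359 splits in O_K

d = 203 ≡ 3 (mod 4), so O_K = ℤ[√203] and disc(K) = 4d = 812.
359 ∤ 812, so 359 is unramified.
Legendre symbol by Euler's criterion: (203/359) ≡ 203^179 ≡ 1 (mod 359), i.e. (203/359) = 1.
Legendre symbol 1 ⇒ 359 is split.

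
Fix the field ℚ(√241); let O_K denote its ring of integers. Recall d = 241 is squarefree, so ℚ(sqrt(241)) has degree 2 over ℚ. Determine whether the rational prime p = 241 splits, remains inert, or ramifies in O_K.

p ramifies

241 mod 4 = 1, hence disc K = 241 and O_K = ℤ[(1+√241)/2].
241 divides disc(K) = 241, so 241 ramifies.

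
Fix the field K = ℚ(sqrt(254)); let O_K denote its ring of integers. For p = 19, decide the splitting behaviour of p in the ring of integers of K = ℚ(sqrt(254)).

p splits

254 mod 4 = 2, hence disc K = 4·254 = 1016 and O_K = ℤ[√254].
Since gcd(19, 1016) = 1 the prime 19 does not ramify.
Euler's criterion: 254^9 mod 19 = 1. Thus (254|19) = 1.
Legendre symbol 1 ⇒ 19 is split.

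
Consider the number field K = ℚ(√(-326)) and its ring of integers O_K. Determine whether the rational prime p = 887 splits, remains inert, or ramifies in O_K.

-326 mod 4 = 2, hence disc K = 4·(-326) = -1304 and O_K = ℤ[√-326].
disc(K) = -1304 is not divisible by 887; 887 is unramified.
(-326/887) = 561^443 mod 887 = 886, giving Legendre symbol -1.
(-326/887) = -1, so 887 is inert.

p is inert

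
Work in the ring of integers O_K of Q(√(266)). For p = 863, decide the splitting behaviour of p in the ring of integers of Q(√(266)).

Since 266 ≢ 1 mod 4, the ring of integers is ℤ[√266] with discriminant 4·266 = 1064.
Since gcd(863, 1064) = 1 the prime 863 does not ramify.
Euler's criterion: 266^431 mod 863 = 862. Thus (266|863) = -1.
Legendre symbol -1 ⇒ 863 is inert.

p is inert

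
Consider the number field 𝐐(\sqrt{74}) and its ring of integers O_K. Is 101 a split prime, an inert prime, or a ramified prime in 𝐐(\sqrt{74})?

74 mod 4 = 2, hence disc K = 4·74 = 296 and O_K = ℤ[√74].
101 ∤ 296, so 101 is unramified.
Compute (74/101) via Euler: 74^((101-1)/2) mod 101 = 100, so (74/101) = -1.
Legendre symbol -1 ⇒ 101 is inert.

p is inert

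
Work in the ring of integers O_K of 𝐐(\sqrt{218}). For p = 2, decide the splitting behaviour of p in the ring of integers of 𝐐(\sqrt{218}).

ramified — (2) = 𝔭²

d = 218 ≡ 2 (mod 4), so O_K = ℤ[√218] and disc(K) = 4d = 872.
2 divides disc(K) = 872, so 2 ramifies.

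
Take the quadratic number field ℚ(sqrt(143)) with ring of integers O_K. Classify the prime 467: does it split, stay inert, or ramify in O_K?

d = 143 ≡ 3 (mod 4), so O_K = ℤ[√143] and disc(K) = 4d = 572.
disc(K) = 572 is not divisible by 467; 467 is unramified.
Compute (143/467) via Euler: 143^((467-1)/2) mod 467 = 466, so (143/467) = -1.
(143/467) = -1, so 467 is inert.

inert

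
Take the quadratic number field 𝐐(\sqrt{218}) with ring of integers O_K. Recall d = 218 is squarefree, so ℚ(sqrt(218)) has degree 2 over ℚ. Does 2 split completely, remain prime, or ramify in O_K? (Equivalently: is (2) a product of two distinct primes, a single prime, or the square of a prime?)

ramified

Since 218 ≢ 1 mod 4, the ring of integers is ℤ[√218] with discriminant 4·218 = 872.
Ramification test: 2 | 872. The prime 2 ramifies in K.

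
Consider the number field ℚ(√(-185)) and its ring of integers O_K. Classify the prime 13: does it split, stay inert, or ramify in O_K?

d = -185 ≡ 3 (mod 4), so O_K = ℤ[√-185] and disc(K) = 4d = -740.
Since gcd(13, -740) = 1 the prime 13 does not ramify.
Legendre symbol by Euler's criterion: (-185/13) ≡ (-185)^6 ≡ 1 (mod 13), i.e. (-185/13) = 1.
d is a quadratic residue mod p, hence 13 splits in O_K.

13 splits in O_K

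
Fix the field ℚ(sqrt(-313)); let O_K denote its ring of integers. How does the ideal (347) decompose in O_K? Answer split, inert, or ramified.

d = -313 ≡ 3 (mod 4), so O_K = ℤ[√-313] and disc(K) = 4d = -1252.
Since gcd(347, -1252) = 1 the prime 347 does not ramify.
(-313/347) = 34^173 mod 347 = 1, giving Legendre symbol 1.
(-313/347) = 1, so 347 splits.

splits completely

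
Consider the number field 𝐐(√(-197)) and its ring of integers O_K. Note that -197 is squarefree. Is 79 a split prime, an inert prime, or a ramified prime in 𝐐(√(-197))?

d = -197 ≡ 3 (mod 4), so O_K = ℤ[√-197] and disc(K) = 4d = -788.
Since gcd(79, -788) = 1 the prime 79 does not ramify.
Legendre symbol by Euler's criterion: (-197/79) ≡ (-197)^39 ≡ 1 (mod 79), i.e. (-197/79) = 1.
Legendre symbol 1 ⇒ 79 is split.

p splits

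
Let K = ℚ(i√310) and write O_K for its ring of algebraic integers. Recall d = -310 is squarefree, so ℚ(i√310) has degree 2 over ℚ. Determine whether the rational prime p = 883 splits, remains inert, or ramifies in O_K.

883 remains inert

Since -310 ≢ 1 mod 4, the ring of integers is ℤ[√-310] with discriminant 4·(-310) = -1240.
disc(K) = -1240 is not divisible by 883; 883 is unramified.
Legendre symbol by Euler's criterion: (-310/883) ≡ (-310)^441 ≡ 882 (mod 883), i.e. (-310/883) = -1.
Legendre symbol -1 ⇒ 883 is inert.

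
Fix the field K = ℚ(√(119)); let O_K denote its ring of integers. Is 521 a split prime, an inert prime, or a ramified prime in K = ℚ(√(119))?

d = 119 ≡ 3 (mod 4), so O_K = ℤ[√119] and disc(K) = 4d = 476.
disc(K) = 476 is not divisible by 521; 521 is unramified.
(119/521) = 119^260 mod 521 = 1, giving Legendre symbol 1.
(119/521) = 1, so 521 splits.

p splits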